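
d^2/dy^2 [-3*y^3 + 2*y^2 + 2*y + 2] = 4 - 18*y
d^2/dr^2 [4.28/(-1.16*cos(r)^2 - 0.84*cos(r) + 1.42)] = (23.036672*(1 - cos(r)^2)^2 + 12.511296*cos(r)^3 + 42.738368*cos(r)^2 - 19.917408*cos(r) - 43.17664)/(1.16*cos(r)^2 + 0.84*cos(r) - 1.42)^3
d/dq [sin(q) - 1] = cos(q)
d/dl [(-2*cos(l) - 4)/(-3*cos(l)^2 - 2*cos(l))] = 2*(3*sin(l) + 4*sin(l)/cos(l)^2 + 12*tan(l))/(3*cos(l) + 2)^2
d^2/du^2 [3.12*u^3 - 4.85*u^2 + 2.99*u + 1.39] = 18.72*u - 9.7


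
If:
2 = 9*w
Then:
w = 2/9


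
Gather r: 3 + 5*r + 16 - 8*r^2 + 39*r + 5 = -8*r^2 + 44*r + 24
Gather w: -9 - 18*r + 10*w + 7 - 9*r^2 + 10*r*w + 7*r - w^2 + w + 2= -9*r^2 - 11*r - w^2 + w*(10*r + 11)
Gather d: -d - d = -2*d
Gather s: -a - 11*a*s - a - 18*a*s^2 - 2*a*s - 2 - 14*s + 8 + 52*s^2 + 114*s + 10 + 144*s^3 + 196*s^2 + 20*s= -2*a + 144*s^3 + s^2*(248 - 18*a) + s*(120 - 13*a) + 16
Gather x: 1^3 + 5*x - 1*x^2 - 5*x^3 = -5*x^3 - x^2 + 5*x + 1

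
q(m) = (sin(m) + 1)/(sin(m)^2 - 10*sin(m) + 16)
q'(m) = (-2*sin(m)*cos(m) + 10*cos(m))*(sin(m) + 1)/(sin(m)^2 - 10*sin(m) + 16)^2 + cos(m)/(sin(m)^2 - 10*sin(m) + 16)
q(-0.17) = 0.05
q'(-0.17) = 0.08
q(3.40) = 0.04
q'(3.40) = -0.07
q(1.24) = 0.26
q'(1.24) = 0.14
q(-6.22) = 0.07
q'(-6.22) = 0.11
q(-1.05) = 0.01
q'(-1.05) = 0.02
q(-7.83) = 0.00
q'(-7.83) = 0.00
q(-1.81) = 0.00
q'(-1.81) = -0.01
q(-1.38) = 0.00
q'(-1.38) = 0.01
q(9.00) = 0.12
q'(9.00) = -0.16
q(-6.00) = 0.10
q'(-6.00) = 0.14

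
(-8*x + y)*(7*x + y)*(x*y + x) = -56*x^3*y - 56*x^3 - x^2*y^2 - x^2*y + x*y^3 + x*y^2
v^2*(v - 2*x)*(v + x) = v^4 - v^3*x - 2*v^2*x^2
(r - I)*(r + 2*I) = r^2 + I*r + 2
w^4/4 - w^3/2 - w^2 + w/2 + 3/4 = (w/2 + 1/2)^2*(w - 3)*(w - 1)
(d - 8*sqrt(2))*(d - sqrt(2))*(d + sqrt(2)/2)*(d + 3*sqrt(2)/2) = d^4 - 7*sqrt(2)*d^3 - 37*d^2/2 + 37*sqrt(2)*d/2 + 24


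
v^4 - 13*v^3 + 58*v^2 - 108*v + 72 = (v - 6)*(v - 3)*(v - 2)^2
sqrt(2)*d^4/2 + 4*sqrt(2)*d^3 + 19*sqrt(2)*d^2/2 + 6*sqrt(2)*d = d*(d + 3)*(d + 4)*(sqrt(2)*d/2 + sqrt(2)/2)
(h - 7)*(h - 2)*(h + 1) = h^3 - 8*h^2 + 5*h + 14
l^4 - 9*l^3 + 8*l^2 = l^2*(l - 8)*(l - 1)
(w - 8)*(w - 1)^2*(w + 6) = w^4 - 4*w^3 - 43*w^2 + 94*w - 48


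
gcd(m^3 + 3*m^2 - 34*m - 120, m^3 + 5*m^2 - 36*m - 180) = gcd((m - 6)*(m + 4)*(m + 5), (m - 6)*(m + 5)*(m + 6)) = m^2 - m - 30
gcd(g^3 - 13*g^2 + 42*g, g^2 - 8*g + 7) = g - 7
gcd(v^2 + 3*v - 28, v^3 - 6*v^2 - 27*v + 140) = v - 4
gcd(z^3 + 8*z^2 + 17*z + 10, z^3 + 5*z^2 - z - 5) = z^2 + 6*z + 5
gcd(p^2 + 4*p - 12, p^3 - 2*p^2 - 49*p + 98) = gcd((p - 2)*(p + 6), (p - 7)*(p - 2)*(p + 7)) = p - 2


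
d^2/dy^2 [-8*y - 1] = 0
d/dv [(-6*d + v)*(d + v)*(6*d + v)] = -36*d^2 + 2*d*v + 3*v^2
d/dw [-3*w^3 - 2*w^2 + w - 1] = -9*w^2 - 4*w + 1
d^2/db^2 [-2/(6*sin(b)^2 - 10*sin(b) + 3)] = 4*(72*sin(b)^4 - 90*sin(b)^3 - 94*sin(b)^2 + 195*sin(b) - 82)/(6*sin(b)^2 - 10*sin(b) + 3)^3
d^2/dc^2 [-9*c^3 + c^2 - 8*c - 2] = 2 - 54*c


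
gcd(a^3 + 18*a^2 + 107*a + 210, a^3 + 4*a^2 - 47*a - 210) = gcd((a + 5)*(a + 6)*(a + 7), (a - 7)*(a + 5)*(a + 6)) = a^2 + 11*a + 30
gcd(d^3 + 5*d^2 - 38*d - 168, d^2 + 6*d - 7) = d + 7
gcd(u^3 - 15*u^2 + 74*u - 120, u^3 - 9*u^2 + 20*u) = u^2 - 9*u + 20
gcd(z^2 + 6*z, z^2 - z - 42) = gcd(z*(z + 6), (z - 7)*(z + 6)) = z + 6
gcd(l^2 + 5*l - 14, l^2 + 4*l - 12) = l - 2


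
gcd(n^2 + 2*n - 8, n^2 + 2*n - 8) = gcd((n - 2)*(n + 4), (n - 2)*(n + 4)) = n^2 + 2*n - 8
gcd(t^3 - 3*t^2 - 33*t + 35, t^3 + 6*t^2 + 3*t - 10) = t^2 + 4*t - 5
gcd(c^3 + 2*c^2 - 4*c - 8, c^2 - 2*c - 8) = c + 2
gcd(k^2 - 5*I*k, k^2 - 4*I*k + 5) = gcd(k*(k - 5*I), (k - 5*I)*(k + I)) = k - 5*I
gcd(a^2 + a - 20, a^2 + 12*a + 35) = a + 5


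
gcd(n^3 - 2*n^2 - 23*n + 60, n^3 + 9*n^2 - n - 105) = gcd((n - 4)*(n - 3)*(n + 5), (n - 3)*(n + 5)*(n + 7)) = n^2 + 2*n - 15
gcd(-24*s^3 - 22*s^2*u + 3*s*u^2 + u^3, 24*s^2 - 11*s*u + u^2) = 1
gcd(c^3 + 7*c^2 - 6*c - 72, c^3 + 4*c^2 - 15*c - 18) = c^2 + 3*c - 18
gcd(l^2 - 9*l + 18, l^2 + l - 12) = l - 3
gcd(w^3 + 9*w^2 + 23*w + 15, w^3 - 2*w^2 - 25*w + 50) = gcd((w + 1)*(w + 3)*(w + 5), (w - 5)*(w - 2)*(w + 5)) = w + 5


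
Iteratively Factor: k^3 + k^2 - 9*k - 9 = (k - 3)*(k^2 + 4*k + 3) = (k - 3)*(k + 3)*(k + 1)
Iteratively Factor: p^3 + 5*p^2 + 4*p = (p + 4)*(p^2 + p) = p*(p + 4)*(p + 1)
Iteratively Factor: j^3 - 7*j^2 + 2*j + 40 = (j + 2)*(j^2 - 9*j + 20) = (j - 4)*(j + 2)*(j - 5)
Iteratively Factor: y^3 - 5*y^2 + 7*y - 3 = (y - 1)*(y^2 - 4*y + 3) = (y - 3)*(y - 1)*(y - 1)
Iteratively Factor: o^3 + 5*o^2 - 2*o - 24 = (o - 2)*(o^2 + 7*o + 12) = (o - 2)*(o + 3)*(o + 4)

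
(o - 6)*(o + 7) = o^2 + o - 42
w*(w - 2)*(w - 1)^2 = w^4 - 4*w^3 + 5*w^2 - 2*w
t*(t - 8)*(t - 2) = t^3 - 10*t^2 + 16*t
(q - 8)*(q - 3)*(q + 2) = q^3 - 9*q^2 + 2*q + 48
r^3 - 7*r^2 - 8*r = r*(r - 8)*(r + 1)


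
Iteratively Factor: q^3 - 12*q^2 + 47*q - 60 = (q - 3)*(q^2 - 9*q + 20) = (q - 5)*(q - 3)*(q - 4)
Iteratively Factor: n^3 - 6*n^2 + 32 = (n - 4)*(n^2 - 2*n - 8) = (n - 4)^2*(n + 2)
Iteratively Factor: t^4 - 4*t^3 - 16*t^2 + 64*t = (t)*(t^3 - 4*t^2 - 16*t + 64) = t*(t + 4)*(t^2 - 8*t + 16) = t*(t - 4)*(t + 4)*(t - 4)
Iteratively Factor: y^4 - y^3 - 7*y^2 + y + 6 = (y - 3)*(y^3 + 2*y^2 - y - 2) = (y - 3)*(y + 2)*(y^2 - 1) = (y - 3)*(y + 1)*(y + 2)*(y - 1)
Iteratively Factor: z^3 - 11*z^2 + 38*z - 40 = (z - 2)*(z^2 - 9*z + 20) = (z - 4)*(z - 2)*(z - 5)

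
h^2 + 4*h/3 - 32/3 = (h - 8/3)*(h + 4)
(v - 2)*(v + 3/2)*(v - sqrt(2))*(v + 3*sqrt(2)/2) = v^4 - v^3/2 + sqrt(2)*v^3/2 - 6*v^2 - sqrt(2)*v^2/4 - 3*sqrt(2)*v/2 + 3*v/2 + 9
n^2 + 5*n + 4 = (n + 1)*(n + 4)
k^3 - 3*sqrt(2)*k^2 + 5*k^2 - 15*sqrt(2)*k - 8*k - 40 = (k + 5)*(k - 4*sqrt(2))*(k + sqrt(2))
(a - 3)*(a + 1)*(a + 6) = a^3 + 4*a^2 - 15*a - 18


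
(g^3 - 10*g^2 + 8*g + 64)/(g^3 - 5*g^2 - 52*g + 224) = (g + 2)/(g + 7)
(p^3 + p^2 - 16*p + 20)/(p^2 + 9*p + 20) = (p^2 - 4*p + 4)/(p + 4)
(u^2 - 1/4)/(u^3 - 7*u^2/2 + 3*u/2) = (u + 1/2)/(u*(u - 3))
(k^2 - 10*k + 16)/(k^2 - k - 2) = (k - 8)/(k + 1)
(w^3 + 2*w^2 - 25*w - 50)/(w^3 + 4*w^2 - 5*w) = (w^2 - 3*w - 10)/(w*(w - 1))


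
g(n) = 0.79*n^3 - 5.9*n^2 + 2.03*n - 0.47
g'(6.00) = 16.55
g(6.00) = -30.05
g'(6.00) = 16.55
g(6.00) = -30.05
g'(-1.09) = 17.71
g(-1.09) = -10.72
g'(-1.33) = 21.92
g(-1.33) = -15.46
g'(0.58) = -4.02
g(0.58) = -1.12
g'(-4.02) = 87.77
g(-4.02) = -155.30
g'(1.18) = -8.59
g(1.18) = -4.99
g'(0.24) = -0.67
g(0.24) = -0.31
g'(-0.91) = 14.73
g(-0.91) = -7.80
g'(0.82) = -6.05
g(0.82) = -2.34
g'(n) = 2.37*n^2 - 11.8*n + 2.03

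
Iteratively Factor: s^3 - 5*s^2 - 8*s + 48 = (s + 3)*(s^2 - 8*s + 16) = (s - 4)*(s + 3)*(s - 4)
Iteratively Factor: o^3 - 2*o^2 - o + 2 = (o + 1)*(o^2 - 3*o + 2) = (o - 1)*(o + 1)*(o - 2)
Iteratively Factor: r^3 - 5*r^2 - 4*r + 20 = (r - 5)*(r^2 - 4) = (r - 5)*(r - 2)*(r + 2)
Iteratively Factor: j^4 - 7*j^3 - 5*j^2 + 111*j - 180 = (j - 3)*(j^3 - 4*j^2 - 17*j + 60) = (j - 3)*(j + 4)*(j^2 - 8*j + 15) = (j - 3)^2*(j + 4)*(j - 5)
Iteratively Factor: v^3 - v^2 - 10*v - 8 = (v + 2)*(v^2 - 3*v - 4) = (v - 4)*(v + 2)*(v + 1)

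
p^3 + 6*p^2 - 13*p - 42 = (p - 3)*(p + 2)*(p + 7)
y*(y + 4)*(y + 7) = y^3 + 11*y^2 + 28*y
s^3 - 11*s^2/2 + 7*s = s*(s - 7/2)*(s - 2)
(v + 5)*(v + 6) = v^2 + 11*v + 30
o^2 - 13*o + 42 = (o - 7)*(o - 6)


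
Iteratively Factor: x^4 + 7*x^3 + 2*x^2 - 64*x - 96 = (x + 4)*(x^3 + 3*x^2 - 10*x - 24) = (x + 2)*(x + 4)*(x^2 + x - 12) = (x - 3)*(x + 2)*(x + 4)*(x + 4)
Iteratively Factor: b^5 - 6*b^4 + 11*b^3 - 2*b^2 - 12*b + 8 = (b - 2)*(b^4 - 4*b^3 + 3*b^2 + 4*b - 4) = (b - 2)^2*(b^3 - 2*b^2 - b + 2) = (b - 2)^2*(b - 1)*(b^2 - b - 2) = (b - 2)^3*(b - 1)*(b + 1)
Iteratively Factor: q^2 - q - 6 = (q - 3)*(q + 2)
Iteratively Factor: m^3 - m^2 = (m - 1)*(m^2) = m*(m - 1)*(m)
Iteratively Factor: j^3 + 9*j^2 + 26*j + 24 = (j + 2)*(j^2 + 7*j + 12) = (j + 2)*(j + 4)*(j + 3)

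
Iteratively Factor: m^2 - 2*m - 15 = (m - 5)*(m + 3)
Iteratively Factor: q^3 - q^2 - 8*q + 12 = (q - 2)*(q^2 + q - 6) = (q - 2)^2*(q + 3)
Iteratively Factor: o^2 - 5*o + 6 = (o - 2)*(o - 3)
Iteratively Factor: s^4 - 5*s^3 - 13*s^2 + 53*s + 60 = (s + 1)*(s^3 - 6*s^2 - 7*s + 60) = (s - 5)*(s + 1)*(s^2 - s - 12) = (s - 5)*(s + 1)*(s + 3)*(s - 4)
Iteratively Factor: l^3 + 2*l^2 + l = (l + 1)*(l^2 + l) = (l + 1)^2*(l)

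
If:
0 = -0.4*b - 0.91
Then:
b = -2.28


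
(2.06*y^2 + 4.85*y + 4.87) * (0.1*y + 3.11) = 0.206*y^3 + 6.8916*y^2 + 15.5705*y + 15.1457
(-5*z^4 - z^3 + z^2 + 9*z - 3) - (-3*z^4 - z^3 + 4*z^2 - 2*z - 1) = -2*z^4 - 3*z^2 + 11*z - 2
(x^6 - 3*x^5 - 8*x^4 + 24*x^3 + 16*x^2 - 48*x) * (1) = x^6 - 3*x^5 - 8*x^4 + 24*x^3 + 16*x^2 - 48*x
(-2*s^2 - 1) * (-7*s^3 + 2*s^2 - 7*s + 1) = 14*s^5 - 4*s^4 + 21*s^3 - 4*s^2 + 7*s - 1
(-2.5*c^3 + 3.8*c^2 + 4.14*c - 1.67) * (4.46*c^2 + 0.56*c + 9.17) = -11.15*c^5 + 15.548*c^4 - 2.3326*c^3 + 29.7162*c^2 + 37.0286*c - 15.3139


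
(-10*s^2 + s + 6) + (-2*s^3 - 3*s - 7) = -2*s^3 - 10*s^2 - 2*s - 1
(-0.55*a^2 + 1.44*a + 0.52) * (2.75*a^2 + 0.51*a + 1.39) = -1.5125*a^4 + 3.6795*a^3 + 1.3999*a^2 + 2.2668*a + 0.7228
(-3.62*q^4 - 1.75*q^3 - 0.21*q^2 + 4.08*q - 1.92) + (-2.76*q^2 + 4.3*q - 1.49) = -3.62*q^4 - 1.75*q^3 - 2.97*q^2 + 8.38*q - 3.41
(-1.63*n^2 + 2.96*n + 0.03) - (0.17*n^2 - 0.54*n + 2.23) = -1.8*n^2 + 3.5*n - 2.2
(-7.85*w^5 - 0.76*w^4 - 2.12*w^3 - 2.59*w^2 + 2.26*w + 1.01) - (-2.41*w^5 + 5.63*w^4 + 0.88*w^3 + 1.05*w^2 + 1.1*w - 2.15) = -5.44*w^5 - 6.39*w^4 - 3.0*w^3 - 3.64*w^2 + 1.16*w + 3.16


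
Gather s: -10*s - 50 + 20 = -10*s - 30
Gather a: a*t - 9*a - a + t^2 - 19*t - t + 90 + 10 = a*(t - 10) + t^2 - 20*t + 100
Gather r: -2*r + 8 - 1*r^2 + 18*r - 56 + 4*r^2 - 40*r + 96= 3*r^2 - 24*r + 48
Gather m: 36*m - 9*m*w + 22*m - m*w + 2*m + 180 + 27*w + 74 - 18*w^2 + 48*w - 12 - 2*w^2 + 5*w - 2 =m*(60 - 10*w) - 20*w^2 + 80*w + 240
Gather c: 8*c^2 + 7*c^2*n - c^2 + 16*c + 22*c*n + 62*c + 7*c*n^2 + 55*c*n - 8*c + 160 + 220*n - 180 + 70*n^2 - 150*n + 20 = c^2*(7*n + 7) + c*(7*n^2 + 77*n + 70) + 70*n^2 + 70*n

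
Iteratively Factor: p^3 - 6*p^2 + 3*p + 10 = (p - 2)*(p^2 - 4*p - 5) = (p - 2)*(p + 1)*(p - 5)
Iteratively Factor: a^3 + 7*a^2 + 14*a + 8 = (a + 1)*(a^2 + 6*a + 8) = (a + 1)*(a + 4)*(a + 2)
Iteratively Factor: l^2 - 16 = (l + 4)*(l - 4)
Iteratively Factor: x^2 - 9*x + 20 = (x - 5)*(x - 4)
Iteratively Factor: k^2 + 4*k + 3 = (k + 3)*(k + 1)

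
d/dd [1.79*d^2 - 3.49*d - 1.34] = 3.58*d - 3.49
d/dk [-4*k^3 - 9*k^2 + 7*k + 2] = -12*k^2 - 18*k + 7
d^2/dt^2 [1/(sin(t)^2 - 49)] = 2*(-2*sin(t)^4 - 95*sin(t)^2 + 49)/(sin(t)^2 - 49)^3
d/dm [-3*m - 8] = -3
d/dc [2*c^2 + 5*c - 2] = 4*c + 5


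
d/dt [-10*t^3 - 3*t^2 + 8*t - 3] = -30*t^2 - 6*t + 8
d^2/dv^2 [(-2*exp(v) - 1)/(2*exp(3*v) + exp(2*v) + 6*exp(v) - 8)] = (-32*exp(6*v) - 48*exp(5*v) + 72*exp(4*v) - 432*exp(3*v) - 258*exp(2*v) - 164*exp(v) - 176)*exp(v)/(8*exp(9*v) + 12*exp(8*v) + 78*exp(7*v) - 23*exp(6*v) + 138*exp(5*v) - 492*exp(4*v) + 312*exp(3*v) - 672*exp(2*v) + 1152*exp(v) - 512)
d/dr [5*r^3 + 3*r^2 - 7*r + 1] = 15*r^2 + 6*r - 7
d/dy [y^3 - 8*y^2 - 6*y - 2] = 3*y^2 - 16*y - 6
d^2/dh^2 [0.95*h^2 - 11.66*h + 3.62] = 1.90000000000000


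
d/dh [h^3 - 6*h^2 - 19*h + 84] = 3*h^2 - 12*h - 19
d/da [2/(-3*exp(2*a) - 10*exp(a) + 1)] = (12*exp(a) + 20)*exp(a)/(3*exp(2*a) + 10*exp(a) - 1)^2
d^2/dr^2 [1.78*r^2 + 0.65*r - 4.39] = 3.56000000000000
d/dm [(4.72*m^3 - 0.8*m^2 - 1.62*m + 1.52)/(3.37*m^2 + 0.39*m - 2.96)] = (15.9064*m^4 + 3.6816*m^3 - 36.7662*m^2 - 5.5088*m + 4.2024)/(11.3569*m^4 + 2.6286*m^3 - 19.7983*m^2 - 2.3088*m + 8.7616)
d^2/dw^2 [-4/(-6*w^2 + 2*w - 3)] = 16*(-18*w^2 + 6*w + 2*(6*w - 1)^2 - 9)/(6*w^2 - 2*w + 3)^3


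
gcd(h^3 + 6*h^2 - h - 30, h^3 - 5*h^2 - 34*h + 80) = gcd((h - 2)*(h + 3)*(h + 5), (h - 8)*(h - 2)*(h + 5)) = h^2 + 3*h - 10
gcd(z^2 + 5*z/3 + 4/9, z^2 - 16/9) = z + 4/3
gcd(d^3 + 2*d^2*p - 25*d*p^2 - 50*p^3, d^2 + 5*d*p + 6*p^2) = d + 2*p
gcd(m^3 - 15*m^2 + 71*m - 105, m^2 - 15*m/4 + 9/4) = m - 3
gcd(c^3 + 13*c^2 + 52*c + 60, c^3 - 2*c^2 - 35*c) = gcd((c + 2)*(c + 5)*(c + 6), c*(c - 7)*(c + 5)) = c + 5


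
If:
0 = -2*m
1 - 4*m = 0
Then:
No Solution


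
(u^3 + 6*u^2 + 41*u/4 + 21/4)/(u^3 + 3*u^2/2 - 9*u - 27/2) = (2*u^2 + 9*u + 7)/(2*(u^2 - 9))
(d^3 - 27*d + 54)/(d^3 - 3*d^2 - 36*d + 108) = (d - 3)/(d - 6)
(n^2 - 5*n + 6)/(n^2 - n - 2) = (n - 3)/(n + 1)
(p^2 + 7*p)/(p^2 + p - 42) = p/(p - 6)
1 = 1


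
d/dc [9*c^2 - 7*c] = 18*c - 7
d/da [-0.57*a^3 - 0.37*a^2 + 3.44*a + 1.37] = -1.71*a^2 - 0.74*a + 3.44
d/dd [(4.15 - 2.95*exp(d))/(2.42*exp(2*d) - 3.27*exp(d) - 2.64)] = (7.139*exp(2*d) - 20.086*exp(d) + 21.3585)*exp(d)/(5.8564*exp(4*d) - 15.8268*exp(3*d) - 2.0847*exp(2*d) + 17.2656*exp(d) + 6.9696)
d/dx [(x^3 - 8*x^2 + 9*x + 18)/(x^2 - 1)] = (x^2 - 2*x - 9)/(x^2 - 2*x + 1)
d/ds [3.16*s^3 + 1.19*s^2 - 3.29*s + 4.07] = 9.48*s^2 + 2.38*s - 3.29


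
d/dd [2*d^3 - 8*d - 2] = 6*d^2 - 8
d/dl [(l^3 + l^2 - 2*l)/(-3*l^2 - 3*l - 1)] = (-3*l^4 - 6*l^3 - 12*l^2 - 2*l + 2)/(9*l^4 + 18*l^3 + 15*l^2 + 6*l + 1)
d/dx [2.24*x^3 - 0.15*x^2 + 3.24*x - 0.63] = 6.72*x^2 - 0.3*x + 3.24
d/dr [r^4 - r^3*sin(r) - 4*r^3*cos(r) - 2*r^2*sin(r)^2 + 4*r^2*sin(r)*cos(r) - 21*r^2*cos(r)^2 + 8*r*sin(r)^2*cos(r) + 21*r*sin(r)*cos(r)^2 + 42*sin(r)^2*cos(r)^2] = 4*r^3*sin(r) - r^3*cos(r) + 4*r^3 - 3*r^2*sin(r) + 19*r^2*sin(2*r) - 12*r^2*cos(r) + 4*r^2*cos(2*r) - 2*r*sin(r) + 4*r*sin(2*r) + 6*r*sin(3*r) + 21*r*cos(r)/4 - 19*r*cos(2*r) + 63*r*cos(3*r)/4 - 23*r + 21*sin(r)/4 + 21*sin(3*r)/4 + 21*sin(4*r) + 2*cos(r) - 2*cos(3*r)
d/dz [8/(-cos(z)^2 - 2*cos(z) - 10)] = -16*(cos(z) + 1)*sin(z)/(cos(z)^2 + 2*cos(z) + 10)^2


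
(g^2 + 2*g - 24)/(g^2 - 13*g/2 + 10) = 2*(g + 6)/(2*g - 5)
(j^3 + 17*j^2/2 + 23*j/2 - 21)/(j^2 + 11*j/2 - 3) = (2*j^2 + 5*j - 7)/(2*j - 1)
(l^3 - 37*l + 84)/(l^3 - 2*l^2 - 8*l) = (l^2 + 4*l - 21)/(l*(l + 2))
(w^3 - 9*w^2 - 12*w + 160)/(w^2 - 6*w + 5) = (w^2 - 4*w - 32)/(w - 1)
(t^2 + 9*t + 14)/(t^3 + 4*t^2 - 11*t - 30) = (t + 7)/(t^2 + 2*t - 15)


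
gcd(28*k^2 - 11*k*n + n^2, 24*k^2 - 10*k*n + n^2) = 4*k - n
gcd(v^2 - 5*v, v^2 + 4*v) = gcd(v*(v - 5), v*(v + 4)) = v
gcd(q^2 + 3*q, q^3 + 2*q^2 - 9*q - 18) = q + 3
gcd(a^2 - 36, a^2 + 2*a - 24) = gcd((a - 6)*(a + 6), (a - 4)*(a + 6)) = a + 6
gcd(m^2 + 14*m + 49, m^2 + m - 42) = m + 7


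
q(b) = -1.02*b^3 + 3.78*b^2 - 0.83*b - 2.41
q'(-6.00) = -156.35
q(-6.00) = 358.97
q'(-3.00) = -51.05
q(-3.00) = 61.64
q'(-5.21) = -123.28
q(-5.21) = 248.77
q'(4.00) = -19.55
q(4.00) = -10.53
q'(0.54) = 2.36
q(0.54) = -1.92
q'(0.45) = 1.95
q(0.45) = -2.11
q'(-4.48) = -96.11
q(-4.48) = 168.89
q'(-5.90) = -151.95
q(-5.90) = 343.56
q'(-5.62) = -139.97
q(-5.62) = 302.70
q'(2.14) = 1.33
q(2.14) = 3.13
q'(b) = -3.06*b^2 + 7.56*b - 0.83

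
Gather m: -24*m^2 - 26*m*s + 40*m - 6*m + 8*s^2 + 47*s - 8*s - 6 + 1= -24*m^2 + m*(34 - 26*s) + 8*s^2 + 39*s - 5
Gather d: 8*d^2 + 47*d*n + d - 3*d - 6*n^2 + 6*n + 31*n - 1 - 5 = 8*d^2 + d*(47*n - 2) - 6*n^2 + 37*n - 6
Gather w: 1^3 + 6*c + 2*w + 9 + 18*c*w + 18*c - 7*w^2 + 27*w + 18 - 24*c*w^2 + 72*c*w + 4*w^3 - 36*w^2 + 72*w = 24*c + 4*w^3 + w^2*(-24*c - 43) + w*(90*c + 101) + 28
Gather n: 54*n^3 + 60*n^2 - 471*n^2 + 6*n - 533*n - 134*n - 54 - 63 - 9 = 54*n^3 - 411*n^2 - 661*n - 126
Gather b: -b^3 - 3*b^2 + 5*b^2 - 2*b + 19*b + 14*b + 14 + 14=-b^3 + 2*b^2 + 31*b + 28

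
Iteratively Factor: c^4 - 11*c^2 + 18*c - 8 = (c + 4)*(c^3 - 4*c^2 + 5*c - 2) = (c - 1)*(c + 4)*(c^2 - 3*c + 2) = (c - 1)^2*(c + 4)*(c - 2)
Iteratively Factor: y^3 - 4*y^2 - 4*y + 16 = (y - 4)*(y^2 - 4) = (y - 4)*(y - 2)*(y + 2)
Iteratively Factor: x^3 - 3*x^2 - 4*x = (x)*(x^2 - 3*x - 4) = x*(x - 4)*(x + 1)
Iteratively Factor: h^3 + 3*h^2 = (h)*(h^2 + 3*h) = h^2*(h + 3)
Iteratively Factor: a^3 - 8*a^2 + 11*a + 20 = (a - 5)*(a^2 - 3*a - 4) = (a - 5)*(a + 1)*(a - 4)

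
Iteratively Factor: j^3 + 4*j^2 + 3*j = (j)*(j^2 + 4*j + 3) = j*(j + 1)*(j + 3)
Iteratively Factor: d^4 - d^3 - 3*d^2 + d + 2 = (d + 1)*(d^3 - 2*d^2 - d + 2) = (d - 2)*(d + 1)*(d^2 - 1) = (d - 2)*(d - 1)*(d + 1)*(d + 1)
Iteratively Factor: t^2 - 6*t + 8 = (t - 4)*(t - 2)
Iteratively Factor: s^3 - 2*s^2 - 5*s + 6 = (s + 2)*(s^2 - 4*s + 3) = (s - 3)*(s + 2)*(s - 1)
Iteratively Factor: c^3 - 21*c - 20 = (c + 4)*(c^2 - 4*c - 5) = (c + 1)*(c + 4)*(c - 5)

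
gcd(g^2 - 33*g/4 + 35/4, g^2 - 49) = g - 7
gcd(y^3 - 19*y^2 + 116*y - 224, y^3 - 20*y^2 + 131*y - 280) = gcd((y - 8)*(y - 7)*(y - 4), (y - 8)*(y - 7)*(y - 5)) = y^2 - 15*y + 56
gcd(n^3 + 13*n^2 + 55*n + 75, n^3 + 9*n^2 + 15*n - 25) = n^2 + 10*n + 25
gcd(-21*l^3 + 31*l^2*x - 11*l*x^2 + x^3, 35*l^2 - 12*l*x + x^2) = -7*l + x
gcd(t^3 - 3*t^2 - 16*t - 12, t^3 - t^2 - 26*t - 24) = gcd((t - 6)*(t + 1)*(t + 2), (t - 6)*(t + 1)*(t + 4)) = t^2 - 5*t - 6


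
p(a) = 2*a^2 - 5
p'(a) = 4*a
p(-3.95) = 26.20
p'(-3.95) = -15.80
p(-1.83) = 1.70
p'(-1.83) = -7.32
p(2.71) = 9.69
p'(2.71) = 10.84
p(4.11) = 28.78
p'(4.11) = 16.44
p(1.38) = -1.19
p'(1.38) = 5.52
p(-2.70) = 9.58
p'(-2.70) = -10.80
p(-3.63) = 21.35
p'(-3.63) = -14.52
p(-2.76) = 10.24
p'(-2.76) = -11.04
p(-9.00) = 157.00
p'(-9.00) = -36.00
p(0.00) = -5.00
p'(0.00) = 0.00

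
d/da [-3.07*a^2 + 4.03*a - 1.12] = 4.03 - 6.14*a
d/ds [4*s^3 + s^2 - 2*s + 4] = 12*s^2 + 2*s - 2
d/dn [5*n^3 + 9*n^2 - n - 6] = 15*n^2 + 18*n - 1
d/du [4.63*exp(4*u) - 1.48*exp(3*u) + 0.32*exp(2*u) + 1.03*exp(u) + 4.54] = (18.52*exp(3*u) - 4.44*exp(2*u) + 0.64*exp(u) + 1.03)*exp(u)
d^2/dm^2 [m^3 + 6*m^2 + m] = 6*m + 12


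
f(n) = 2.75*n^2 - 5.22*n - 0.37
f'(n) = 5.5*n - 5.22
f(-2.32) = 26.54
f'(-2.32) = -17.98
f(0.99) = -2.84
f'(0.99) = 0.23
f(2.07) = 0.61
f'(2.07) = 6.16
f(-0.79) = 5.47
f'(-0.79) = -9.56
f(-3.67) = 55.83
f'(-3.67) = -25.40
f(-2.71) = 33.97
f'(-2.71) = -20.12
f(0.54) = -2.39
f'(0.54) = -2.25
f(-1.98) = 20.75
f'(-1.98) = -16.11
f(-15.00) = 696.68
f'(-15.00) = -87.72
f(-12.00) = 458.27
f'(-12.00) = -71.22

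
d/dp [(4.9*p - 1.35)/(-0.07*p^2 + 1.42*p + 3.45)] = (0.343*p^2 - 0.189*p + 18.822)/(0.0049*p^4 - 0.1988*p^3 + 1.5334*p^2 + 9.798*p + 11.9025)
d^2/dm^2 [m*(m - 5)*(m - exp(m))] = -m^2*exp(m) + m*exp(m) + 6*m + 8*exp(m) - 10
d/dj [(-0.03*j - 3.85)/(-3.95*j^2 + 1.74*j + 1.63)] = (-0.1185*j^2 - 30.415*j + 6.6501)/(15.6025*j^4 - 13.746*j^3 - 9.8494*j^2 + 5.6724*j + 2.6569)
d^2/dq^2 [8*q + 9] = 0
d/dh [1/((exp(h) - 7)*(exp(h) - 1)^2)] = -(2*(exp(h) - 7)^2 + (exp(h) - 7)*(exp(h) - 1))*exp(h)/((exp(h) - 7)^3*(exp(h) - 1)^3)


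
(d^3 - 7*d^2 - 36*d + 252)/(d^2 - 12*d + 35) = (d^2 - 36)/(d - 5)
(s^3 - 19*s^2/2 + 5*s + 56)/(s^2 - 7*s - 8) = (s^2 - 3*s/2 - 7)/(s + 1)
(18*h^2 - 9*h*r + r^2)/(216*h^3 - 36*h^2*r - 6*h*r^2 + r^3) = (-3*h + r)/(-36*h^2 + r^2)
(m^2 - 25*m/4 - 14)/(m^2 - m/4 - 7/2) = (m - 8)/(m - 2)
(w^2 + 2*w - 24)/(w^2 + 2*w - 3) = (w^2 + 2*w - 24)/(w^2 + 2*w - 3)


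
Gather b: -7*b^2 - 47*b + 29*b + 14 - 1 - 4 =-7*b^2 - 18*b + 9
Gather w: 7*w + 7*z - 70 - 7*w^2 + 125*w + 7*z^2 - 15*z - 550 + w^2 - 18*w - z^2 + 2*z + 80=-6*w^2 + 114*w + 6*z^2 - 6*z - 540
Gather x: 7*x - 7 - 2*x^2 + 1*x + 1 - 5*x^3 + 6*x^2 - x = -5*x^3 + 4*x^2 + 7*x - 6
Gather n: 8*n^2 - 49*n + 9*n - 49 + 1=8*n^2 - 40*n - 48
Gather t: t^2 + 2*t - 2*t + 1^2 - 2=t^2 - 1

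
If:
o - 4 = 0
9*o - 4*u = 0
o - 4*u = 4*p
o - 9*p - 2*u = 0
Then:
No Solution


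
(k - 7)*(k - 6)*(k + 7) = k^3 - 6*k^2 - 49*k + 294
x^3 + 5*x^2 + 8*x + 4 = (x + 1)*(x + 2)^2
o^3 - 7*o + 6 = (o - 2)*(o - 1)*(o + 3)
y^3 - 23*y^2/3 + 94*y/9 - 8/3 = (y - 6)*(y - 4/3)*(y - 1/3)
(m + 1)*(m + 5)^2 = m^3 + 11*m^2 + 35*m + 25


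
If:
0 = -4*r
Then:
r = 0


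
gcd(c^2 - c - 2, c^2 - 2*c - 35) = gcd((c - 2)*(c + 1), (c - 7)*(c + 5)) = 1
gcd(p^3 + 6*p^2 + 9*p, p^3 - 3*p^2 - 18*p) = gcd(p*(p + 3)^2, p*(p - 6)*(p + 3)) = p^2 + 3*p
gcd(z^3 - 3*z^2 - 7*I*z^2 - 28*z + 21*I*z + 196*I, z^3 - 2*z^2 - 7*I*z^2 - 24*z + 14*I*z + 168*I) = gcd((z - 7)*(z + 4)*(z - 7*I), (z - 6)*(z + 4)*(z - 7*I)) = z^2 + z*(4 - 7*I) - 28*I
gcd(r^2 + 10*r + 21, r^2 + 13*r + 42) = r + 7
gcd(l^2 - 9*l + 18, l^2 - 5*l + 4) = 1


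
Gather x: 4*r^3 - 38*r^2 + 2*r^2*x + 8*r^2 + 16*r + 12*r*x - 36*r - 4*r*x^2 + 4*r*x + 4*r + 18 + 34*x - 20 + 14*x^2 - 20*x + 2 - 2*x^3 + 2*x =4*r^3 - 30*r^2 - 16*r - 2*x^3 + x^2*(14 - 4*r) + x*(2*r^2 + 16*r + 16)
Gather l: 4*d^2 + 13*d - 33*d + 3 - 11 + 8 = 4*d^2 - 20*d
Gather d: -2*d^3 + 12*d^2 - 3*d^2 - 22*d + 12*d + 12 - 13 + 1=-2*d^3 + 9*d^2 - 10*d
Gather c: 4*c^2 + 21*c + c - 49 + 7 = 4*c^2 + 22*c - 42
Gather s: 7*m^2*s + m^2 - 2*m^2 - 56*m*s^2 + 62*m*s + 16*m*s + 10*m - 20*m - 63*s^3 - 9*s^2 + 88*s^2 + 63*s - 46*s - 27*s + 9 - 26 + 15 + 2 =-m^2 - 10*m - 63*s^3 + s^2*(79 - 56*m) + s*(7*m^2 + 78*m - 10)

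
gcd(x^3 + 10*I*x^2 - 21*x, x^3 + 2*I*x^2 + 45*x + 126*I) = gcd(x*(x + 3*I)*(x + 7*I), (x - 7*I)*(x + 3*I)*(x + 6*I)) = x + 3*I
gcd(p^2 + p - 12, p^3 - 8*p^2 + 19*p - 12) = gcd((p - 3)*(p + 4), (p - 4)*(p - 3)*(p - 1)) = p - 3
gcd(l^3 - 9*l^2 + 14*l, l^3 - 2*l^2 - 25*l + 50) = l - 2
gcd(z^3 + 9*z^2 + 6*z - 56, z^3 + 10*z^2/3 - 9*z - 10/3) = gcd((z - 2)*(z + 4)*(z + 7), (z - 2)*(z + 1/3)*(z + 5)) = z - 2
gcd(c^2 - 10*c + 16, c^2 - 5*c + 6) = c - 2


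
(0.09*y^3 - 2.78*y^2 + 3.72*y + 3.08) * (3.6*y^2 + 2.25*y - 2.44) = 0.324*y^5 - 9.8055*y^4 + 6.9174*y^3 + 26.2412*y^2 - 2.1468*y - 7.5152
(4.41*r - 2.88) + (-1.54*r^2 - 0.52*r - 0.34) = -1.54*r^2 + 3.89*r - 3.22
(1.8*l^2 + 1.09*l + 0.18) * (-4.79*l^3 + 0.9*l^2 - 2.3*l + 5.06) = -8.622*l^5 - 3.6011*l^4 - 4.0212*l^3 + 6.763*l^2 + 5.1014*l + 0.9108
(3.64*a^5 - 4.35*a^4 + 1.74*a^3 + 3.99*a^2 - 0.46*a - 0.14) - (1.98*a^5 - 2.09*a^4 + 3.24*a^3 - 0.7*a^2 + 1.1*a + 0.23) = 1.66*a^5 - 2.26*a^4 - 1.5*a^3 + 4.69*a^2 - 1.56*a - 0.37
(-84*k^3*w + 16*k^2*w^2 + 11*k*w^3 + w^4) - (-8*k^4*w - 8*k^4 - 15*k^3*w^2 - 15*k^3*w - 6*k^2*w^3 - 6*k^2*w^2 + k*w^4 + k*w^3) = 8*k^4*w + 8*k^4 + 15*k^3*w^2 - 69*k^3*w + 6*k^2*w^3 + 22*k^2*w^2 - k*w^4 + 10*k*w^3 + w^4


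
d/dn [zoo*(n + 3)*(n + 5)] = zoo*(n + 4)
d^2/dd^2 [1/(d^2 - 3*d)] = 2*(-d*(d - 3) + (2*d - 3)^2)/(d^3*(d - 3)^3)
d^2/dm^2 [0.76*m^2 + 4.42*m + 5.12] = 1.52000000000000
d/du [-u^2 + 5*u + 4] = 5 - 2*u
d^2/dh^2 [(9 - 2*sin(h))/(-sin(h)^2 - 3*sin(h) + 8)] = (-2*sin(h)^5 + 42*sin(h)^4 - 11*sin(h)^3 + 267*sin(h)^2 + 22*sin(h) - 210)/(sin(h)^2 + 3*sin(h) - 8)^3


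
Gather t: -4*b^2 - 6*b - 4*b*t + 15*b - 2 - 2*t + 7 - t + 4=-4*b^2 + 9*b + t*(-4*b - 3) + 9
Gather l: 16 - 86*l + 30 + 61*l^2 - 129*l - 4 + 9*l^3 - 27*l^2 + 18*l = 9*l^3 + 34*l^2 - 197*l + 42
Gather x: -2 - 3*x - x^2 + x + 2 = -x^2 - 2*x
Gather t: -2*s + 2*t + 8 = -2*s + 2*t + 8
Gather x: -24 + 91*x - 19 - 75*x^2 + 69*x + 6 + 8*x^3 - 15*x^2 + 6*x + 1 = 8*x^3 - 90*x^2 + 166*x - 36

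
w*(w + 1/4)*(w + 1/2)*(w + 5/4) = w^4 + 2*w^3 + 17*w^2/16 + 5*w/32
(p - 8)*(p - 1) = p^2 - 9*p + 8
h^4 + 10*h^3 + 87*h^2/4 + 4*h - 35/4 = (h - 1/2)*(h + 1)*(h + 5/2)*(h + 7)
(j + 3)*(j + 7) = j^2 + 10*j + 21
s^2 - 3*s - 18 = (s - 6)*(s + 3)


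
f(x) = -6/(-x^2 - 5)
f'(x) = -12*x/(-x^2 - 5)^2 = -12*x/(x^2 + 5)^2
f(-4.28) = 0.26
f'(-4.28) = 0.09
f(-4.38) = 0.25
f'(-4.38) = 0.09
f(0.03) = 1.20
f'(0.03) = -0.01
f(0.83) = 1.05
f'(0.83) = -0.31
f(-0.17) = 1.19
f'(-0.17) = 0.08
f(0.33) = 1.17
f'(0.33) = -0.15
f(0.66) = 1.10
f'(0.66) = -0.27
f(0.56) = 1.13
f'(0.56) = -0.24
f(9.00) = 0.07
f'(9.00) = -0.01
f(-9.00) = 0.07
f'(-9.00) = 0.01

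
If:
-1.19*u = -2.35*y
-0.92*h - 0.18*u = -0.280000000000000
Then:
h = 0.304347826086957 - 0.38637194008038*y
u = 1.97478991596639*y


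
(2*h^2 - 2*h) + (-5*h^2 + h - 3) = -3*h^2 - h - 3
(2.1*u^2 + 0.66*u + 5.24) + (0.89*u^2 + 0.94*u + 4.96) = 2.99*u^2 + 1.6*u + 10.2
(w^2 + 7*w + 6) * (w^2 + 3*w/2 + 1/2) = w^4 + 17*w^3/2 + 17*w^2 + 25*w/2 + 3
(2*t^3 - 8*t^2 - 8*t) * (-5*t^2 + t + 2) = -10*t^5 + 42*t^4 + 36*t^3 - 24*t^2 - 16*t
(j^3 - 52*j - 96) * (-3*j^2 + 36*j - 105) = -3*j^5 + 36*j^4 + 51*j^3 - 1584*j^2 + 2004*j + 10080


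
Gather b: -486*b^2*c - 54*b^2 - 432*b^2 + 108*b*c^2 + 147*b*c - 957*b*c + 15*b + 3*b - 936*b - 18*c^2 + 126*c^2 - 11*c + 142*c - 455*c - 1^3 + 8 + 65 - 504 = b^2*(-486*c - 486) + b*(108*c^2 - 810*c - 918) + 108*c^2 - 324*c - 432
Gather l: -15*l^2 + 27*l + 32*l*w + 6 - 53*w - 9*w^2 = -15*l^2 + l*(32*w + 27) - 9*w^2 - 53*w + 6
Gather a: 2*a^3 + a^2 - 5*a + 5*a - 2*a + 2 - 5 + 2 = 2*a^3 + a^2 - 2*a - 1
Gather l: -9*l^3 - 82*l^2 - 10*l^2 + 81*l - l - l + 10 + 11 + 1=-9*l^3 - 92*l^2 + 79*l + 22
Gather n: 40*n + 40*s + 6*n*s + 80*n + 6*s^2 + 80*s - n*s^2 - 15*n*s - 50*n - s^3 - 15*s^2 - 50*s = n*(-s^2 - 9*s + 70) - s^3 - 9*s^2 + 70*s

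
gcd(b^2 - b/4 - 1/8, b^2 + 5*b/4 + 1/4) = b + 1/4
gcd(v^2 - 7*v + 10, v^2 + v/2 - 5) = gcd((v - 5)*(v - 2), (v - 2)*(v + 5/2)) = v - 2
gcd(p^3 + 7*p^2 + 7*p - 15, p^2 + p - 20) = p + 5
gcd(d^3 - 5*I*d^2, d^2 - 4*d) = d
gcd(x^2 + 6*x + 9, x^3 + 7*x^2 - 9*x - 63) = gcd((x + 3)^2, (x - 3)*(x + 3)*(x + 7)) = x + 3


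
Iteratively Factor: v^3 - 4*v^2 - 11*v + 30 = (v + 3)*(v^2 - 7*v + 10) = (v - 2)*(v + 3)*(v - 5)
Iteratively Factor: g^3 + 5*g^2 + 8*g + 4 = (g + 2)*(g^2 + 3*g + 2) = (g + 2)^2*(g + 1)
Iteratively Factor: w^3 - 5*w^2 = (w)*(w^2 - 5*w) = w^2*(w - 5)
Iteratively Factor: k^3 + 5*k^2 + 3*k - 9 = (k + 3)*(k^2 + 2*k - 3) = (k - 1)*(k + 3)*(k + 3)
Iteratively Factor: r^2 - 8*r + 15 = (r - 3)*(r - 5)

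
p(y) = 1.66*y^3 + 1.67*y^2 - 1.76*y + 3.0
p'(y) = 4.98*y^2 + 3.34*y - 1.76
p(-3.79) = -56.71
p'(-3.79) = 57.11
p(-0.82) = 4.65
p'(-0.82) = -1.15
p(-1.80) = 1.90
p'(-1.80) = 8.36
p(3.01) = 58.10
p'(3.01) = 53.41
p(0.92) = 4.09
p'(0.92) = 5.53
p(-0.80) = 4.63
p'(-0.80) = -1.24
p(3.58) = 94.27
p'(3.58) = 74.02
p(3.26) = 72.52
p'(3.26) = 62.05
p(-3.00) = -21.51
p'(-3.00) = 33.04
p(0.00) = 3.00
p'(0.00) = -1.76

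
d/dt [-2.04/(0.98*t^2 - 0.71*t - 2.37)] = (3.9984*t - 1.4484)/(-0.98*t^2 + 0.71*t + 2.37)^2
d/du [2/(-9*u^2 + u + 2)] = 2*(18*u - 1)/(-9*u^2 + u + 2)^2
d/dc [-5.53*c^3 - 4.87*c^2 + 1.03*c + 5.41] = -16.59*c^2 - 9.74*c + 1.03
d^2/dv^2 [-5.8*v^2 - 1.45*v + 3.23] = -11.6000000000000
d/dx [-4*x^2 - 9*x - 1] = -8*x - 9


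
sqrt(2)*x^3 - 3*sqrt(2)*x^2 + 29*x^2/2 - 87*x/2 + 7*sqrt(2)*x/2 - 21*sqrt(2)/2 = (x - 3)*(x + 7*sqrt(2))*(sqrt(2)*x + 1/2)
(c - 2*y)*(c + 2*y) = c^2 - 4*y^2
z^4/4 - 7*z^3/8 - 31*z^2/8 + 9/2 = (z/4 + 1/2)*(z - 6)*(z - 1)*(z + 3/2)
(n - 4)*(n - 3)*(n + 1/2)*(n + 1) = n^4 - 11*n^3/2 + 2*n^2 + 29*n/2 + 6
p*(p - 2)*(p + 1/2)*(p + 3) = p^4 + 3*p^3/2 - 11*p^2/2 - 3*p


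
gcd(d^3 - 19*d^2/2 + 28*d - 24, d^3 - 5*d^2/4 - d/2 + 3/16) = d - 3/2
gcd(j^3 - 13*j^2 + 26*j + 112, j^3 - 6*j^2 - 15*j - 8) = j - 8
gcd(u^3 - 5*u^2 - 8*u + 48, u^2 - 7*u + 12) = u - 4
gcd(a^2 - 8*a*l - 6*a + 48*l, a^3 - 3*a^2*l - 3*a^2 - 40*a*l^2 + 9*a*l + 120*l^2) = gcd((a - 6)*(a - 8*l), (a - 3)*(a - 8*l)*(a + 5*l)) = a - 8*l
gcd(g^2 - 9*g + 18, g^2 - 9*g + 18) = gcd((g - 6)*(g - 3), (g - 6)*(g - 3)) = g^2 - 9*g + 18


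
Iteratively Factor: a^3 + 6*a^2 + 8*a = (a + 4)*(a^2 + 2*a) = a*(a + 4)*(a + 2)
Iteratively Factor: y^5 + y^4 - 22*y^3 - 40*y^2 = (y)*(y^4 + y^3 - 22*y^2 - 40*y) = y^2*(y^3 + y^2 - 22*y - 40) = y^2*(y + 2)*(y^2 - y - 20) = y^2*(y - 5)*(y + 2)*(y + 4)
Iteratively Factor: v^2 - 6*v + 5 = (v - 1)*(v - 5)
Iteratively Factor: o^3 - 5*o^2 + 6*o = (o - 3)*(o^2 - 2*o) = o*(o - 3)*(o - 2)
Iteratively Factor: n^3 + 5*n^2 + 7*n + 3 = (n + 1)*(n^2 + 4*n + 3) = (n + 1)*(n + 3)*(n + 1)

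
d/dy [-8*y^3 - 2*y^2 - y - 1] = -24*y^2 - 4*y - 1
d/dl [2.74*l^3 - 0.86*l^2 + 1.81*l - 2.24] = 8.22*l^2 - 1.72*l + 1.81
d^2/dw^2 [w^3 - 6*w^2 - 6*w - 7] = 6*w - 12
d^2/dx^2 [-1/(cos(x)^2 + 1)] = 2*(2*sin(x)^4 + sin(x)^2 - 2)/(cos(x)^2 + 1)^3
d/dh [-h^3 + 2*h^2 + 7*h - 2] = -3*h^2 + 4*h + 7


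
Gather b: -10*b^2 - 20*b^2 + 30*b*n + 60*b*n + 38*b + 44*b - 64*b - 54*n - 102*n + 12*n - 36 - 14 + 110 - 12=-30*b^2 + b*(90*n + 18) - 144*n + 48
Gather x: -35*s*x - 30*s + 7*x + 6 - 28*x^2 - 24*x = -30*s - 28*x^2 + x*(-35*s - 17) + 6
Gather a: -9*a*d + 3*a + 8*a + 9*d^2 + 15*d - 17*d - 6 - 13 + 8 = a*(11 - 9*d) + 9*d^2 - 2*d - 11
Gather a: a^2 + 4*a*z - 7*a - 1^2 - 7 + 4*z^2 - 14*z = a^2 + a*(4*z - 7) + 4*z^2 - 14*z - 8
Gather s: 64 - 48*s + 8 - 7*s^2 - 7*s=-7*s^2 - 55*s + 72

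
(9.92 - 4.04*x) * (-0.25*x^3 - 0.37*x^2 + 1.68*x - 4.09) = 1.01*x^4 - 0.9852*x^3 - 10.4576*x^2 + 33.1892*x - 40.5728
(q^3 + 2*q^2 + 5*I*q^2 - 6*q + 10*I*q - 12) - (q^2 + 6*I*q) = q^3 + q^2 + 5*I*q^2 - 6*q + 4*I*q - 12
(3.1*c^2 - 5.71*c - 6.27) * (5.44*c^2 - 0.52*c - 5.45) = 16.864*c^4 - 32.6744*c^3 - 48.0346*c^2 + 34.3799*c + 34.1715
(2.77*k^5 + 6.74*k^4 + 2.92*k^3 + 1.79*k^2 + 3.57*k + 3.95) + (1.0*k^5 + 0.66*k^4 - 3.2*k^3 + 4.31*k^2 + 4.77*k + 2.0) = 3.77*k^5 + 7.4*k^4 - 0.28*k^3 + 6.1*k^2 + 8.34*k + 5.95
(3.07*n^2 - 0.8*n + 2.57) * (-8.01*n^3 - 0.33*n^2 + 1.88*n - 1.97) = -24.5907*n^5 + 5.3949*n^4 - 14.5501*n^3 - 8.4*n^2 + 6.4076*n - 5.0629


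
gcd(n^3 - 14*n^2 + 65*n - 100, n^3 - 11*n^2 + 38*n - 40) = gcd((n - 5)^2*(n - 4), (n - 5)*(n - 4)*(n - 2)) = n^2 - 9*n + 20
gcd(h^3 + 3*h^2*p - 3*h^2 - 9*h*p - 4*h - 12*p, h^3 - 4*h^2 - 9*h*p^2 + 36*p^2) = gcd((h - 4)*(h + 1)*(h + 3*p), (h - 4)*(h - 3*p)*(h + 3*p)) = h^2 + 3*h*p - 4*h - 12*p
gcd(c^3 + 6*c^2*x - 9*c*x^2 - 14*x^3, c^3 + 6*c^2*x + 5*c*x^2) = c + x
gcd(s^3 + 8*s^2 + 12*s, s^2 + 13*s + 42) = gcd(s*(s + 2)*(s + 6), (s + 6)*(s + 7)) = s + 6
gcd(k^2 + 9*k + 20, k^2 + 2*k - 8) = k + 4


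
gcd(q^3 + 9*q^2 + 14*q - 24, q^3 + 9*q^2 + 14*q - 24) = q^3 + 9*q^2 + 14*q - 24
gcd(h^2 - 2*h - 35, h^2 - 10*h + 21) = h - 7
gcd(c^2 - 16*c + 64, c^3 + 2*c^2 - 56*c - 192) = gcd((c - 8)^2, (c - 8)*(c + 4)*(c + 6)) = c - 8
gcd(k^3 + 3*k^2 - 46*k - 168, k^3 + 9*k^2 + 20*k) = k + 4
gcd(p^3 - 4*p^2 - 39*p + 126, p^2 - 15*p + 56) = p - 7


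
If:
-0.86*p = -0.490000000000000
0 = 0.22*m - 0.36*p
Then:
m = 0.93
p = 0.57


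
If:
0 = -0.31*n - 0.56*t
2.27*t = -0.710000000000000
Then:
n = 0.57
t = -0.31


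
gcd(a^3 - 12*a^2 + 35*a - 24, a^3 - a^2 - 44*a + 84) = 1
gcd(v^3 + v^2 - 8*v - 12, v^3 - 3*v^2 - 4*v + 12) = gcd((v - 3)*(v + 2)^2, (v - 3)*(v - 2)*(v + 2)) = v^2 - v - 6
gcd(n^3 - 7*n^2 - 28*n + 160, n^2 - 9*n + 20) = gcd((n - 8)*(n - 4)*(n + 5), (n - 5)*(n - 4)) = n - 4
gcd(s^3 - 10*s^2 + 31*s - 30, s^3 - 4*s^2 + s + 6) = s^2 - 5*s + 6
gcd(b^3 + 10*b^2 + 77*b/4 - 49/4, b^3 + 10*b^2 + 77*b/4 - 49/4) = b^3 + 10*b^2 + 77*b/4 - 49/4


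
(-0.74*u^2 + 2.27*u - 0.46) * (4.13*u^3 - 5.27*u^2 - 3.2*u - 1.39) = -3.0562*u^5 + 13.2749*u^4 - 11.4947*u^3 - 3.8112*u^2 - 1.6833*u + 0.6394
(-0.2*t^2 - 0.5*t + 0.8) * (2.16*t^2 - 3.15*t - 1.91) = -0.432*t^4 - 0.45*t^3 + 3.685*t^2 - 1.565*t - 1.528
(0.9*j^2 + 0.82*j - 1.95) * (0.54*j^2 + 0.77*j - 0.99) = 0.486*j^4 + 1.1358*j^3 - 1.3126*j^2 - 2.3133*j + 1.9305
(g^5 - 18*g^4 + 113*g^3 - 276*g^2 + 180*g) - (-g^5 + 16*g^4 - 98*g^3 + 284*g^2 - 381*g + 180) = 2*g^5 - 34*g^4 + 211*g^3 - 560*g^2 + 561*g - 180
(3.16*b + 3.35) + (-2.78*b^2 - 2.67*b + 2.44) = -2.78*b^2 + 0.49*b + 5.79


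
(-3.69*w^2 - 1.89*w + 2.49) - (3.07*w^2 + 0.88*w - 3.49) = -6.76*w^2 - 2.77*w + 5.98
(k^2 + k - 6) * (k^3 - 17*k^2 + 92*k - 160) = k^5 - 16*k^4 + 69*k^3 + 34*k^2 - 712*k + 960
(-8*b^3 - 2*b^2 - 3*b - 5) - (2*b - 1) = -8*b^3 - 2*b^2 - 5*b - 4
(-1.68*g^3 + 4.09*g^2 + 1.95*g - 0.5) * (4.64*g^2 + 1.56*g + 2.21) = -7.7952*g^5 + 16.3568*g^4 + 11.7156*g^3 + 9.7609*g^2 + 3.5295*g - 1.105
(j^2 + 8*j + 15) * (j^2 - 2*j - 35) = j^4 + 6*j^3 - 36*j^2 - 310*j - 525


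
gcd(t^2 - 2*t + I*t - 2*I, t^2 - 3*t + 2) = t - 2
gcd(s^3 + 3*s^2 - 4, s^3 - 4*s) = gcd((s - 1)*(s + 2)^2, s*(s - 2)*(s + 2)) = s + 2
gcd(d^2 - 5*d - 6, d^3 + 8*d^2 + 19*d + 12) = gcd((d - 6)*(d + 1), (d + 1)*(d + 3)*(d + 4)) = d + 1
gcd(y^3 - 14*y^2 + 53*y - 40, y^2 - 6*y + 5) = y^2 - 6*y + 5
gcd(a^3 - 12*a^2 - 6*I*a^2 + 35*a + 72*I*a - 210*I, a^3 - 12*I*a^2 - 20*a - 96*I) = a - 6*I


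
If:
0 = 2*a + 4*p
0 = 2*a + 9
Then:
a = -9/2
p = 9/4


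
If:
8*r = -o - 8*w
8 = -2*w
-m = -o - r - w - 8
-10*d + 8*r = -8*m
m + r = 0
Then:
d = 0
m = -6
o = -16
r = 6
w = -4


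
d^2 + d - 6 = (d - 2)*(d + 3)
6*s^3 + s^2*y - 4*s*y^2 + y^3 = (-3*s + y)*(-2*s + y)*(s + y)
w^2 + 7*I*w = w*(w + 7*I)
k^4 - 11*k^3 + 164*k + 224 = (k - 8)*(k - 7)*(k + 2)^2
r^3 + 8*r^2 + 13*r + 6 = (r + 1)^2*(r + 6)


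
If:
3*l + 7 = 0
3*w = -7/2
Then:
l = -7/3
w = -7/6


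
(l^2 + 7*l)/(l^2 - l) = (l + 7)/(l - 1)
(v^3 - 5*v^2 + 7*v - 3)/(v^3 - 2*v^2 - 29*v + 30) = (v^2 - 4*v + 3)/(v^2 - v - 30)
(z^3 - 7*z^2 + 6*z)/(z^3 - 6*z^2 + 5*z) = (z - 6)/(z - 5)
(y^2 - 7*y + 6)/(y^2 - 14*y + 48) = (y - 1)/(y - 8)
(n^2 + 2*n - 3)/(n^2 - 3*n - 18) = (n - 1)/(n - 6)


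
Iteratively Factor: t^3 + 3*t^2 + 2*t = (t)*(t^2 + 3*t + 2) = t*(t + 1)*(t + 2)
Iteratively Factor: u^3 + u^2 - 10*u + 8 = (u - 1)*(u^2 + 2*u - 8) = (u - 1)*(u + 4)*(u - 2)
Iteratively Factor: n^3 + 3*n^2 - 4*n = (n)*(n^2 + 3*n - 4) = n*(n - 1)*(n + 4)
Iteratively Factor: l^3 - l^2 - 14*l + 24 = (l + 4)*(l^2 - 5*l + 6) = (l - 2)*(l + 4)*(l - 3)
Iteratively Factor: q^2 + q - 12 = (q + 4)*(q - 3)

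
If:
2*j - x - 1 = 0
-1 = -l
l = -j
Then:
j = -1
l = 1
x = -3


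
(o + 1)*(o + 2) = o^2 + 3*o + 2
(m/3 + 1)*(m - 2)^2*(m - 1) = m^4/3 - 2*m^3/3 - 7*m^2/3 + 20*m/3 - 4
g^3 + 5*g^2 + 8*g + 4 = (g + 1)*(g + 2)^2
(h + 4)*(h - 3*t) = h^2 - 3*h*t + 4*h - 12*t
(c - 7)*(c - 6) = c^2 - 13*c + 42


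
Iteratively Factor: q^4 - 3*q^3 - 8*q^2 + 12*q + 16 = (q + 1)*(q^3 - 4*q^2 - 4*q + 16) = (q - 4)*(q + 1)*(q^2 - 4) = (q - 4)*(q + 1)*(q + 2)*(q - 2)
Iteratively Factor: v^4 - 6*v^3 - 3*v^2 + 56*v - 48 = (v - 4)*(v^3 - 2*v^2 - 11*v + 12) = (v - 4)*(v + 3)*(v^2 - 5*v + 4) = (v - 4)^2*(v + 3)*(v - 1)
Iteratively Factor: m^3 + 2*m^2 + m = (m + 1)*(m^2 + m) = m*(m + 1)*(m + 1)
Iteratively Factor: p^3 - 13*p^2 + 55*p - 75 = (p - 5)*(p^2 - 8*p + 15) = (p - 5)^2*(p - 3)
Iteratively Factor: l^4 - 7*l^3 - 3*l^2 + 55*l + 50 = (l - 5)*(l^3 - 2*l^2 - 13*l - 10) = (l - 5)*(l + 1)*(l^2 - 3*l - 10) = (l - 5)*(l + 1)*(l + 2)*(l - 5)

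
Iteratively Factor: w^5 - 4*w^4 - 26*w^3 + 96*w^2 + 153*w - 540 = (w + 4)*(w^4 - 8*w^3 + 6*w^2 + 72*w - 135) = (w + 3)*(w + 4)*(w^3 - 11*w^2 + 39*w - 45) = (w - 5)*(w + 3)*(w + 4)*(w^2 - 6*w + 9) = (w - 5)*(w - 3)*(w + 3)*(w + 4)*(w - 3)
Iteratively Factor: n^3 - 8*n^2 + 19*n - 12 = (n - 3)*(n^2 - 5*n + 4) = (n - 4)*(n - 3)*(n - 1)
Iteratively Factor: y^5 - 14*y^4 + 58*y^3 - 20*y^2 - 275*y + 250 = (y - 5)*(y^4 - 9*y^3 + 13*y^2 + 45*y - 50) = (y - 5)^2*(y^3 - 4*y^2 - 7*y + 10) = (y - 5)^3*(y^2 + y - 2) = (y - 5)^3*(y - 1)*(y + 2)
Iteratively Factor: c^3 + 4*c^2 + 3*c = (c)*(c^2 + 4*c + 3) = c*(c + 1)*(c + 3)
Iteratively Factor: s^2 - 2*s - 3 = (s + 1)*(s - 3)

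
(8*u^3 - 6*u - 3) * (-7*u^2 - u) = -56*u^5 - 8*u^4 + 42*u^3 + 27*u^2 + 3*u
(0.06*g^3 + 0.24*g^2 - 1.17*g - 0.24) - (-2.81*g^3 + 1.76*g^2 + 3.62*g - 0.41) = 2.87*g^3 - 1.52*g^2 - 4.79*g + 0.17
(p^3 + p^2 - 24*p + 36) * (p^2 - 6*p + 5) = p^5 - 5*p^4 - 25*p^3 + 185*p^2 - 336*p + 180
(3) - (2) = 1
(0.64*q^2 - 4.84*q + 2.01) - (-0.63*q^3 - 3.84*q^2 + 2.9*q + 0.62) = 0.63*q^3 + 4.48*q^2 - 7.74*q + 1.39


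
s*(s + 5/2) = s^2 + 5*s/2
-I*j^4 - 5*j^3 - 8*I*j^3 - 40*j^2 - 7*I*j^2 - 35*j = j*(j + 7)*(j - 5*I)*(-I*j - I)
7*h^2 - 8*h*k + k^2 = (-7*h + k)*(-h + k)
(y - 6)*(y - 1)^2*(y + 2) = y^4 - 6*y^3 - 3*y^2 + 20*y - 12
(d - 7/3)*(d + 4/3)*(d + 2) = d^3 + d^2 - 46*d/9 - 56/9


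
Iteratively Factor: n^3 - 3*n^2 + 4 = (n - 2)*(n^2 - n - 2) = (n - 2)*(n + 1)*(n - 2)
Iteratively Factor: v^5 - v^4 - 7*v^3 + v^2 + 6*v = (v + 2)*(v^4 - 3*v^3 - v^2 + 3*v) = (v - 1)*(v + 2)*(v^3 - 2*v^2 - 3*v) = v*(v - 1)*(v + 2)*(v^2 - 2*v - 3) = v*(v - 3)*(v - 1)*(v + 2)*(v + 1)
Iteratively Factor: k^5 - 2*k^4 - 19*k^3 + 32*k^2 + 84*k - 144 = (k - 2)*(k^4 - 19*k^2 - 6*k + 72) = (k - 4)*(k - 2)*(k^3 + 4*k^2 - 3*k - 18) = (k - 4)*(k - 2)^2*(k^2 + 6*k + 9) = (k - 4)*(k - 2)^2*(k + 3)*(k + 3)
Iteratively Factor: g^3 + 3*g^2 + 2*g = (g + 1)*(g^2 + 2*g) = (g + 1)*(g + 2)*(g)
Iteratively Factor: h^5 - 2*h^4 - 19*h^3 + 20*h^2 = (h - 5)*(h^4 + 3*h^3 - 4*h^2) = (h - 5)*(h - 1)*(h^3 + 4*h^2) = h*(h - 5)*(h - 1)*(h^2 + 4*h) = h*(h - 5)*(h - 1)*(h + 4)*(h)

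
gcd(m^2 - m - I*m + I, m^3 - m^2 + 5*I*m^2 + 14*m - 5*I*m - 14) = m - 1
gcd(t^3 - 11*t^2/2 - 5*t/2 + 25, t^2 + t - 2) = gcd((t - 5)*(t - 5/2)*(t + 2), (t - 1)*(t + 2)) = t + 2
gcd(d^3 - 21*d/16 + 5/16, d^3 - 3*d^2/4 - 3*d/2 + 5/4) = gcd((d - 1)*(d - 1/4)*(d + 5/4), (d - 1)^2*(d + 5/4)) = d^2 + d/4 - 5/4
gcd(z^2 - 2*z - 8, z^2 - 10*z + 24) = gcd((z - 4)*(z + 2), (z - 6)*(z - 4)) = z - 4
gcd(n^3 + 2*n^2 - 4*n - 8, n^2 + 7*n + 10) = n + 2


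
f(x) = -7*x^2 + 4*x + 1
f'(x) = 4 - 14*x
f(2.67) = -38.22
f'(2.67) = -33.38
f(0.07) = 1.25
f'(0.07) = 3.02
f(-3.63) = -105.76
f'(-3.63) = 54.82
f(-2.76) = -63.36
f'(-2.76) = 42.64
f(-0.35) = -1.26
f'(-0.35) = 8.90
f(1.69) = -12.23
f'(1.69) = -19.66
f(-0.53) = -3.09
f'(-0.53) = 11.42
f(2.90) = -46.27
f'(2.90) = -36.60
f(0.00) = 1.00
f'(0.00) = 4.00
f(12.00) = -959.00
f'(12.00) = -164.00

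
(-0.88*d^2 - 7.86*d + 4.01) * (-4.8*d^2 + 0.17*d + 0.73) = 4.224*d^4 + 37.5784*d^3 - 21.2266*d^2 - 5.0561*d + 2.9273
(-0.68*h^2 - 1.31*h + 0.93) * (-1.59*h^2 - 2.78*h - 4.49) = 1.0812*h^4 + 3.9733*h^3 + 5.2163*h^2 + 3.2965*h - 4.1757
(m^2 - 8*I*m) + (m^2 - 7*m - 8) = 2*m^2 - 7*m - 8*I*m - 8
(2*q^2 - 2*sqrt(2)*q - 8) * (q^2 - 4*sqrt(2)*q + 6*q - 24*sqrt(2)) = 2*q^4 - 10*sqrt(2)*q^3 + 12*q^3 - 60*sqrt(2)*q^2 + 8*q^2 + 32*sqrt(2)*q + 48*q + 192*sqrt(2)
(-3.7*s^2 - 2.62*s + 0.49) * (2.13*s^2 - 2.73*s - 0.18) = -7.881*s^4 + 4.5204*s^3 + 8.8623*s^2 - 0.8661*s - 0.0882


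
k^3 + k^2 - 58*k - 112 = (k - 8)*(k + 2)*(k + 7)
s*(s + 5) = s^2 + 5*s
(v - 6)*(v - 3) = v^2 - 9*v + 18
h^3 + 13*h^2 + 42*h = h*(h + 6)*(h + 7)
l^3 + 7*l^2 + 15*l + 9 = (l + 1)*(l + 3)^2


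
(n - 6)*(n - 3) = n^2 - 9*n + 18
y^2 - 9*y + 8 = (y - 8)*(y - 1)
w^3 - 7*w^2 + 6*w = w*(w - 6)*(w - 1)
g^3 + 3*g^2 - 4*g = g*(g - 1)*(g + 4)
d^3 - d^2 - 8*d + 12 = (d - 2)^2*(d + 3)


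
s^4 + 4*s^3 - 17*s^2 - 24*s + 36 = (s - 3)*(s - 1)*(s + 2)*(s + 6)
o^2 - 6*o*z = o*(o - 6*z)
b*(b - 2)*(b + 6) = b^3 + 4*b^2 - 12*b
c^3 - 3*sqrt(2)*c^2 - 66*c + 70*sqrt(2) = (c - 7*sqrt(2))*(c - sqrt(2))*(c + 5*sqrt(2))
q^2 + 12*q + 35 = (q + 5)*(q + 7)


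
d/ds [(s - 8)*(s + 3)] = 2*s - 5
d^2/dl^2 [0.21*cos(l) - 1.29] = -0.21*cos(l)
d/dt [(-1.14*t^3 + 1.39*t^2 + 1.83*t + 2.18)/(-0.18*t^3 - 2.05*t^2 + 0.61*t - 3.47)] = (-1.11022302462516e-16*t^5 + 2.5872*t^4 - 0.732*t^3 + 17.644*t^2 - 0.708599999999998*t - 7.6799)/(0.0324*t^6 + 0.738*t^5 + 3.9829*t^4 - 1.2518*t^3 + 14.5991*t^2 - 4.2334*t + 12.0409)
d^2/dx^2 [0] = 0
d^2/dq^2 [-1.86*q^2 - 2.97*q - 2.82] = -3.72000000000000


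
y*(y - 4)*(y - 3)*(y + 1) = y^4 - 6*y^3 + 5*y^2 + 12*y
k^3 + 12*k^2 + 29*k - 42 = (k - 1)*(k + 6)*(k + 7)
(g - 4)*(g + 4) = g^2 - 16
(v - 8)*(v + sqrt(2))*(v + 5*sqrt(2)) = v^3 - 8*v^2 + 6*sqrt(2)*v^2 - 48*sqrt(2)*v + 10*v - 80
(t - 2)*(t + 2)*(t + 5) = t^3 + 5*t^2 - 4*t - 20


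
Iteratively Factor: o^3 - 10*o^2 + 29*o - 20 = (o - 4)*(o^2 - 6*o + 5) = (o - 4)*(o - 1)*(o - 5)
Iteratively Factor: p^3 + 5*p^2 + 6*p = (p + 2)*(p^2 + 3*p) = (p + 2)*(p + 3)*(p)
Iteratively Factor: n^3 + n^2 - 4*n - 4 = (n + 1)*(n^2 - 4) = (n + 1)*(n + 2)*(n - 2)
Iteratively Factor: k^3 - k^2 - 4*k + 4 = (k - 1)*(k^2 - 4) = (k - 2)*(k - 1)*(k + 2)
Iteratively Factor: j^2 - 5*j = (j - 5)*(j)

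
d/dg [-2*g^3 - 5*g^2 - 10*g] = -6*g^2 - 10*g - 10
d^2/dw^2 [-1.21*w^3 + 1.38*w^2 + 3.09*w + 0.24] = 2.76 - 7.26*w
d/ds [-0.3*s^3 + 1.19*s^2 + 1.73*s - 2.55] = -0.9*s^2 + 2.38*s + 1.73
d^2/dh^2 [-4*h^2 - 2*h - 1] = -8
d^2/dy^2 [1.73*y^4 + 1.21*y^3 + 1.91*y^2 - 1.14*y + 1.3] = 20.76*y^2 + 7.26*y + 3.82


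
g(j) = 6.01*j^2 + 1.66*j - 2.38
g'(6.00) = 73.78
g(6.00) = 223.94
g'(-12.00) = -142.58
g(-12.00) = 843.14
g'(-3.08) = -35.36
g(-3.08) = 49.52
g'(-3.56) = -41.13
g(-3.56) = 67.88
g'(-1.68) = -18.53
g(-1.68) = 11.79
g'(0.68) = 9.83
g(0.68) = 1.53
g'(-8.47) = -100.15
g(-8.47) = 414.72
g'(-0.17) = -0.38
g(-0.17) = -2.49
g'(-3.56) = -41.13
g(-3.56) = 67.88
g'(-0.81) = -8.08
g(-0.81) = 0.22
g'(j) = 12.02*j + 1.66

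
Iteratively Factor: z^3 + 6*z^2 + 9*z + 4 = (z + 4)*(z^2 + 2*z + 1) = (z + 1)*(z + 4)*(z + 1)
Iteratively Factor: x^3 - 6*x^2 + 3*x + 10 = (x + 1)*(x^2 - 7*x + 10) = (x - 2)*(x + 1)*(x - 5)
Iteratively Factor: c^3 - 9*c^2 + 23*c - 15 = (c - 3)*(c^2 - 6*c + 5) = (c - 5)*(c - 3)*(c - 1)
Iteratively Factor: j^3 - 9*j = (j)*(j^2 - 9) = j*(j - 3)*(j + 3)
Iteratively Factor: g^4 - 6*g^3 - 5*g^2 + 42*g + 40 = (g - 4)*(g^3 - 2*g^2 - 13*g - 10) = (g - 4)*(g + 2)*(g^2 - 4*g - 5) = (g - 4)*(g + 1)*(g + 2)*(g - 5)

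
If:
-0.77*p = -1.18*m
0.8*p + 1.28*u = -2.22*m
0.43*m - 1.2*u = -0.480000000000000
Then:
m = -0.13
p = -0.20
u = 0.35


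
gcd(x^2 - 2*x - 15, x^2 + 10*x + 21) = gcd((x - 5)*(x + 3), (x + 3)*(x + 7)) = x + 3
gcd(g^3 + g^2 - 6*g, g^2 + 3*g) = g^2 + 3*g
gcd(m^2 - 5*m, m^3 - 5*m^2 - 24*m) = m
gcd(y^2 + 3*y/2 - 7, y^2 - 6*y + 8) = y - 2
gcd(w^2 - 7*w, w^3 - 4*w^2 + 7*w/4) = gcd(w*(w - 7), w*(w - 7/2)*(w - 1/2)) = w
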